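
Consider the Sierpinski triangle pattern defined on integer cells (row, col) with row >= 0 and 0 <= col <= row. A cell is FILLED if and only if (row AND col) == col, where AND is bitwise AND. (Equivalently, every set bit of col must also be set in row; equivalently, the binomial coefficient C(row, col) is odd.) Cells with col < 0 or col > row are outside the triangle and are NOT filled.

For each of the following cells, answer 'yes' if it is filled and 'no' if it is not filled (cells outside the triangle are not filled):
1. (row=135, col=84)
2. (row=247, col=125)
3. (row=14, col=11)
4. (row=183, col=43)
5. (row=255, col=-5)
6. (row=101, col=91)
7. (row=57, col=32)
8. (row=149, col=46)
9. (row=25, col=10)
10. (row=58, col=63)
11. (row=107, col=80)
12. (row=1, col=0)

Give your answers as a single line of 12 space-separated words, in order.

Answer: no no no no no no yes no no no no yes

Derivation:
(135,84): row=0b10000111, col=0b1010100, row AND col = 0b100 = 4; 4 != 84 -> empty
(247,125): row=0b11110111, col=0b1111101, row AND col = 0b1110101 = 117; 117 != 125 -> empty
(14,11): row=0b1110, col=0b1011, row AND col = 0b1010 = 10; 10 != 11 -> empty
(183,43): row=0b10110111, col=0b101011, row AND col = 0b100011 = 35; 35 != 43 -> empty
(255,-5): col outside [0, 255] -> not filled
(101,91): row=0b1100101, col=0b1011011, row AND col = 0b1000001 = 65; 65 != 91 -> empty
(57,32): row=0b111001, col=0b100000, row AND col = 0b100000 = 32; 32 == 32 -> filled
(149,46): row=0b10010101, col=0b101110, row AND col = 0b100 = 4; 4 != 46 -> empty
(25,10): row=0b11001, col=0b1010, row AND col = 0b1000 = 8; 8 != 10 -> empty
(58,63): col outside [0, 58] -> not filled
(107,80): row=0b1101011, col=0b1010000, row AND col = 0b1000000 = 64; 64 != 80 -> empty
(1,0): row=0b1, col=0b0, row AND col = 0b0 = 0; 0 == 0 -> filled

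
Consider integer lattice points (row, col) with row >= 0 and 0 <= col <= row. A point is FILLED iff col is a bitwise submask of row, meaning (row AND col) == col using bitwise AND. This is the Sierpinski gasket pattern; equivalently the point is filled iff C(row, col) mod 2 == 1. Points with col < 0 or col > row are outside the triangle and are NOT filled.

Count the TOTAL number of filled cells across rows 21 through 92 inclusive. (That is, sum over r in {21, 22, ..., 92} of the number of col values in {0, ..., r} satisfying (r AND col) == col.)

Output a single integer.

Answer: 984

Derivation:
r21=10101 pc3: +8 =8
r22=10110 pc3: +8 =16
r23=10111 pc4: +16 =32
r24=11000 pc2: +4 =36
r25=11001 pc3: +8 =44
r26=11010 pc3: +8 =52
r27=11011 pc4: +16 =68
r28=11100 pc3: +8 =76
r29=11101 pc4: +16 =92
r30=11110 pc4: +16 =108
r31=11111 pc5: +32 =140
r32=100000 pc1: +2 =142
r33=100001 pc2: +4 =146
r34=100010 pc2: +4 =150
r35=100011 pc3: +8 =158
r36=100100 pc2: +4 =162
r37=100101 pc3: +8 =170
r38=100110 pc3: +8 =178
r39=100111 pc4: +16 =194
r40=101000 pc2: +4 =198
r41=101001 pc3: +8 =206
r42=101010 pc3: +8 =214
r43=101011 pc4: +16 =230
r44=101100 pc3: +8 =238
r45=101101 pc4: +16 =254
r46=101110 pc4: +16 =270
r47=101111 pc5: +32 =302
r48=110000 pc2: +4 =306
r49=110001 pc3: +8 =314
r50=110010 pc3: +8 =322
r51=110011 pc4: +16 =338
r52=110100 pc3: +8 =346
r53=110101 pc4: +16 =362
r54=110110 pc4: +16 =378
r55=110111 pc5: +32 =410
r56=111000 pc3: +8 =418
r57=111001 pc4: +16 =434
r58=111010 pc4: +16 =450
r59=111011 pc5: +32 =482
r60=111100 pc4: +16 =498
r61=111101 pc5: +32 =530
r62=111110 pc5: +32 =562
r63=111111 pc6: +64 =626
r64=1000000 pc1: +2 =628
r65=1000001 pc2: +4 =632
r66=1000010 pc2: +4 =636
r67=1000011 pc3: +8 =644
r68=1000100 pc2: +4 =648
r69=1000101 pc3: +8 =656
r70=1000110 pc3: +8 =664
r71=1000111 pc4: +16 =680
r72=1001000 pc2: +4 =684
r73=1001001 pc3: +8 =692
r74=1001010 pc3: +8 =700
r75=1001011 pc4: +16 =716
r76=1001100 pc3: +8 =724
r77=1001101 pc4: +16 =740
r78=1001110 pc4: +16 =756
r79=1001111 pc5: +32 =788
r80=1010000 pc2: +4 =792
r81=1010001 pc3: +8 =800
r82=1010010 pc3: +8 =808
r83=1010011 pc4: +16 =824
r84=1010100 pc3: +8 =832
r85=1010101 pc4: +16 =848
r86=1010110 pc4: +16 =864
r87=1010111 pc5: +32 =896
r88=1011000 pc3: +8 =904
r89=1011001 pc4: +16 =920
r90=1011010 pc4: +16 =936
r91=1011011 pc5: +32 =968
r92=1011100 pc4: +16 =984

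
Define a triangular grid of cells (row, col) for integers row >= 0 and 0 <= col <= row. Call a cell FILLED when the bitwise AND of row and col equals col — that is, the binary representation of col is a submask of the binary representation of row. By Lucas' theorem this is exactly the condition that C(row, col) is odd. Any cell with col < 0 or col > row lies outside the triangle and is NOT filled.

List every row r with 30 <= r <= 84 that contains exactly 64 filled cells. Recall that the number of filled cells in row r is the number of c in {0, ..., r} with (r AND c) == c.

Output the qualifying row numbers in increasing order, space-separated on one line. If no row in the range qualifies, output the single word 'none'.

Answer: 63

Derivation:
Row r has 2^popcount(r) filled cells, so we need popcount(r) = log2(64) = 6.
Scan r = 30..84 and keep those with exactly 6 one-bits:
r=30=11110 popcount=4 -> skip
r=31=11111 popcount=5 -> skip
r=32=100000 popcount=1 -> skip
r=33=100001 popcount=2 -> skip
r=34=100010 popcount=2 -> skip
r=35=100011 popcount=3 -> skip
r=36=100100 popcount=2 -> skip
r=37=100101 popcount=3 -> skip
r=38=100110 popcount=3 -> skip
r=39=100111 popcount=4 -> skip
r=40=101000 popcount=2 -> skip
r=41=101001 popcount=3 -> skip
r=42=101010 popcount=3 -> skip
r=43=101011 popcount=4 -> skip
r=44=101100 popcount=3 -> skip
r=45=101101 popcount=4 -> skip
r=46=101110 popcount=4 -> skip
r=47=101111 popcount=5 -> skip
r=48=110000 popcount=2 -> skip
r=49=110001 popcount=3 -> skip
r=50=110010 popcount=3 -> skip
r=51=110011 popcount=4 -> skip
r=52=110100 popcount=3 -> skip
r=53=110101 popcount=4 -> skip
r=54=110110 popcount=4 -> skip
r=55=110111 popcount=5 -> skip
r=56=111000 popcount=3 -> skip
r=57=111001 popcount=4 -> skip
r=58=111010 popcount=4 -> skip
r=59=111011 popcount=5 -> skip
r=60=111100 popcount=4 -> skip
r=61=111101 popcount=5 -> skip
r=62=111110 popcount=5 -> skip
r=63=111111 popcount=6 -> KEEP
r=64=1000000 popcount=1 -> skip
r=65=1000001 popcount=2 -> skip
r=66=1000010 popcount=2 -> skip
r=67=1000011 popcount=3 -> skip
r=68=1000100 popcount=2 -> skip
r=69=1000101 popcount=3 -> skip
r=70=1000110 popcount=3 -> skip
r=71=1000111 popcount=4 -> skip
r=72=1001000 popcount=2 -> skip
r=73=1001001 popcount=3 -> skip
r=74=1001010 popcount=3 -> skip
r=75=1001011 popcount=4 -> skip
r=76=1001100 popcount=3 -> skip
r=77=1001101 popcount=4 -> skip
r=78=1001110 popcount=4 -> skip
r=79=1001111 popcount=5 -> skip
r=80=1010000 popcount=2 -> skip
r=81=1010001 popcount=3 -> skip
r=82=1010010 popcount=3 -> skip
r=83=1010011 popcount=4 -> skip
r=84=1010100 popcount=3 -> skip
Kept rows: 63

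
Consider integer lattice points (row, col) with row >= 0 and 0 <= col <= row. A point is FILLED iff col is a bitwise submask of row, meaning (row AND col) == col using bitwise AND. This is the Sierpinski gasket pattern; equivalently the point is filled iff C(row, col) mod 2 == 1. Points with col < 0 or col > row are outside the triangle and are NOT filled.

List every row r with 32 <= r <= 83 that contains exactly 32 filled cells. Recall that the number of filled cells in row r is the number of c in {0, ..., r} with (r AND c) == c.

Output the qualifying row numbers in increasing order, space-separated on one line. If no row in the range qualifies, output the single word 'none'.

Answer: 47 55 59 61 62 79

Derivation:
Row r has 2^popcount(r) filled cells, so we need popcount(r) = log2(32) = 5.
Scan r = 32..83 and keep those with exactly 5 one-bits:
r=32=100000 popcount=1 -> skip
r=33=100001 popcount=2 -> skip
r=34=100010 popcount=2 -> skip
r=35=100011 popcount=3 -> skip
r=36=100100 popcount=2 -> skip
r=37=100101 popcount=3 -> skip
r=38=100110 popcount=3 -> skip
r=39=100111 popcount=4 -> skip
r=40=101000 popcount=2 -> skip
r=41=101001 popcount=3 -> skip
r=42=101010 popcount=3 -> skip
r=43=101011 popcount=4 -> skip
r=44=101100 popcount=3 -> skip
r=45=101101 popcount=4 -> skip
r=46=101110 popcount=4 -> skip
r=47=101111 popcount=5 -> KEEP
r=48=110000 popcount=2 -> skip
r=49=110001 popcount=3 -> skip
r=50=110010 popcount=3 -> skip
r=51=110011 popcount=4 -> skip
r=52=110100 popcount=3 -> skip
r=53=110101 popcount=4 -> skip
r=54=110110 popcount=4 -> skip
r=55=110111 popcount=5 -> KEEP
r=56=111000 popcount=3 -> skip
r=57=111001 popcount=4 -> skip
r=58=111010 popcount=4 -> skip
r=59=111011 popcount=5 -> KEEP
r=60=111100 popcount=4 -> skip
r=61=111101 popcount=5 -> KEEP
r=62=111110 popcount=5 -> KEEP
r=63=111111 popcount=6 -> skip
r=64=1000000 popcount=1 -> skip
r=65=1000001 popcount=2 -> skip
r=66=1000010 popcount=2 -> skip
r=67=1000011 popcount=3 -> skip
r=68=1000100 popcount=2 -> skip
r=69=1000101 popcount=3 -> skip
r=70=1000110 popcount=3 -> skip
r=71=1000111 popcount=4 -> skip
r=72=1001000 popcount=2 -> skip
r=73=1001001 popcount=3 -> skip
r=74=1001010 popcount=3 -> skip
r=75=1001011 popcount=4 -> skip
r=76=1001100 popcount=3 -> skip
r=77=1001101 popcount=4 -> skip
r=78=1001110 popcount=4 -> skip
r=79=1001111 popcount=5 -> KEEP
r=80=1010000 popcount=2 -> skip
r=81=1010001 popcount=3 -> skip
r=82=1010010 popcount=3 -> skip
r=83=1010011 popcount=4 -> skip
Kept rows: 47 55 59 61 62 79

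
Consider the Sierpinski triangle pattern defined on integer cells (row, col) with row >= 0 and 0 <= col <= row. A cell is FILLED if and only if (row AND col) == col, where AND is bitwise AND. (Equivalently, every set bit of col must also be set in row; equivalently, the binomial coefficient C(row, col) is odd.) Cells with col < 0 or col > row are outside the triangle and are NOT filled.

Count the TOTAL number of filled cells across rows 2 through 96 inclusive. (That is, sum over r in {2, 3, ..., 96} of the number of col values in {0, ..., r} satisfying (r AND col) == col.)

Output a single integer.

r2=10 pc1: +2 =2
r3=11 pc2: +4 =6
r4=100 pc1: +2 =8
r5=101 pc2: +4 =12
r6=110 pc2: +4 =16
r7=111 pc3: +8 =24
r8=1000 pc1: +2 =26
r9=1001 pc2: +4 =30
r10=1010 pc2: +4 =34
r11=1011 pc3: +8 =42
r12=1100 pc2: +4 =46
r13=1101 pc3: +8 =54
r14=1110 pc3: +8 =62
r15=1111 pc4: +16 =78
r16=10000 pc1: +2 =80
r17=10001 pc2: +4 =84
r18=10010 pc2: +4 =88
r19=10011 pc3: +8 =96
r20=10100 pc2: +4 =100
r21=10101 pc3: +8 =108
r22=10110 pc3: +8 =116
r23=10111 pc4: +16 =132
r24=11000 pc2: +4 =136
r25=11001 pc3: +8 =144
r26=11010 pc3: +8 =152
r27=11011 pc4: +16 =168
r28=11100 pc3: +8 =176
r29=11101 pc4: +16 =192
r30=11110 pc4: +16 =208
r31=11111 pc5: +32 =240
r32=100000 pc1: +2 =242
r33=100001 pc2: +4 =246
r34=100010 pc2: +4 =250
r35=100011 pc3: +8 =258
r36=100100 pc2: +4 =262
r37=100101 pc3: +8 =270
r38=100110 pc3: +8 =278
r39=100111 pc4: +16 =294
r40=101000 pc2: +4 =298
r41=101001 pc3: +8 =306
r42=101010 pc3: +8 =314
r43=101011 pc4: +16 =330
r44=101100 pc3: +8 =338
r45=101101 pc4: +16 =354
r46=101110 pc4: +16 =370
r47=101111 pc5: +32 =402
r48=110000 pc2: +4 =406
r49=110001 pc3: +8 =414
r50=110010 pc3: +8 =422
r51=110011 pc4: +16 =438
r52=110100 pc3: +8 =446
r53=110101 pc4: +16 =462
r54=110110 pc4: +16 =478
r55=110111 pc5: +32 =510
r56=111000 pc3: +8 =518
r57=111001 pc4: +16 =534
r58=111010 pc4: +16 =550
r59=111011 pc5: +32 =582
r60=111100 pc4: +16 =598
r61=111101 pc5: +32 =630
r62=111110 pc5: +32 =662
r63=111111 pc6: +64 =726
r64=1000000 pc1: +2 =728
r65=1000001 pc2: +4 =732
r66=1000010 pc2: +4 =736
r67=1000011 pc3: +8 =744
r68=1000100 pc2: +4 =748
r69=1000101 pc3: +8 =756
r70=1000110 pc3: +8 =764
r71=1000111 pc4: +16 =780
r72=1001000 pc2: +4 =784
r73=1001001 pc3: +8 =792
r74=1001010 pc3: +8 =800
r75=1001011 pc4: +16 =816
r76=1001100 pc3: +8 =824
r77=1001101 pc4: +16 =840
r78=1001110 pc4: +16 =856
r79=1001111 pc5: +32 =888
r80=1010000 pc2: +4 =892
r81=1010001 pc3: +8 =900
r82=1010010 pc3: +8 =908
r83=1010011 pc4: +16 =924
r84=1010100 pc3: +8 =932
r85=1010101 pc4: +16 =948
r86=1010110 pc4: +16 =964
r87=1010111 pc5: +32 =996
r88=1011000 pc3: +8 =1004
r89=1011001 pc4: +16 =1020
r90=1011010 pc4: +16 =1036
r91=1011011 pc5: +32 =1068
r92=1011100 pc4: +16 =1084
r93=1011101 pc5: +32 =1116
r94=1011110 pc5: +32 =1148
r95=1011111 pc6: +64 =1212
r96=1100000 pc2: +4 =1216

Answer: 1216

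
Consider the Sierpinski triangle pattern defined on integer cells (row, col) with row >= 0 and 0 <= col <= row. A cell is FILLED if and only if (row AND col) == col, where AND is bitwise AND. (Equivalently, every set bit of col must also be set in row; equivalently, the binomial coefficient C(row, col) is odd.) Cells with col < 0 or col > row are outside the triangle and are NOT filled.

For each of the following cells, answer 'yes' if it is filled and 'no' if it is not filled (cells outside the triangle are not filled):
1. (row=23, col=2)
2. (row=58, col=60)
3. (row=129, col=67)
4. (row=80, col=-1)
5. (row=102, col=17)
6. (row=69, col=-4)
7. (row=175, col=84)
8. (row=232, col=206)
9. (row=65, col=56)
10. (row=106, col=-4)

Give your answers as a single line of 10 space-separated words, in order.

Answer: yes no no no no no no no no no

Derivation:
(23,2): row=0b10111, col=0b10, row AND col = 0b10 = 2; 2 == 2 -> filled
(58,60): col outside [0, 58] -> not filled
(129,67): row=0b10000001, col=0b1000011, row AND col = 0b1 = 1; 1 != 67 -> empty
(80,-1): col outside [0, 80] -> not filled
(102,17): row=0b1100110, col=0b10001, row AND col = 0b0 = 0; 0 != 17 -> empty
(69,-4): col outside [0, 69] -> not filled
(175,84): row=0b10101111, col=0b1010100, row AND col = 0b100 = 4; 4 != 84 -> empty
(232,206): row=0b11101000, col=0b11001110, row AND col = 0b11001000 = 200; 200 != 206 -> empty
(65,56): row=0b1000001, col=0b111000, row AND col = 0b0 = 0; 0 != 56 -> empty
(106,-4): col outside [0, 106] -> not filled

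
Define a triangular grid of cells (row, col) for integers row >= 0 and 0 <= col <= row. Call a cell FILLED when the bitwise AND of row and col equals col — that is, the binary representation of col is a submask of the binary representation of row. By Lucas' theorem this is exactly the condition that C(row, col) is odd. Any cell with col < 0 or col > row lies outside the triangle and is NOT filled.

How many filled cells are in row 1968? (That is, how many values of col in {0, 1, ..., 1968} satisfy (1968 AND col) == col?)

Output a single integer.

Answer: 64

Derivation:
1968 in binary = 11110110000
popcount(1968) = number of 1-bits in 11110110000 = 6
A col c satisfies (1968 AND c) == c iff every set bit of c is also set in 1968; each of the 6 set bits of 1968 can independently be on or off in c.
count = 2^6 = 64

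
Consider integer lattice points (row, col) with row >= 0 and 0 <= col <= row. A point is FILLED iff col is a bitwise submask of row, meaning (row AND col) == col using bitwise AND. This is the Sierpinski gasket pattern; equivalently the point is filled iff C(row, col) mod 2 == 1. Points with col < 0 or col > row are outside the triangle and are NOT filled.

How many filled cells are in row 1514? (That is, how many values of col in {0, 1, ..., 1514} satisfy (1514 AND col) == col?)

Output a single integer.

1514 in binary = 10111101010
popcount(1514) = number of 1-bits in 10111101010 = 7
A col c satisfies (1514 AND c) == c iff every set bit of c is also set in 1514; each of the 7 set bits of 1514 can independently be on or off in c.
count = 2^7 = 128

Answer: 128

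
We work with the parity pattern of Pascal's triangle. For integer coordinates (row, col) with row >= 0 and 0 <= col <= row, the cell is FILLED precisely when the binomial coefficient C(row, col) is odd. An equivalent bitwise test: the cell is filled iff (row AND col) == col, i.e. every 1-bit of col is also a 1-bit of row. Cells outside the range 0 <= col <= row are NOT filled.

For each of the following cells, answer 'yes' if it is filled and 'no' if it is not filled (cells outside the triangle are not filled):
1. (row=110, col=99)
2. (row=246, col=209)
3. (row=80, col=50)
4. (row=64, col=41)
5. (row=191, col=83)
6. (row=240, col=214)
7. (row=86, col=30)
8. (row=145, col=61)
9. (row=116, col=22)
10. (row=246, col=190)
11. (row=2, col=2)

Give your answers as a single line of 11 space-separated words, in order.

(110,99): row=0b1101110, col=0b1100011, row AND col = 0b1100010 = 98; 98 != 99 -> empty
(246,209): row=0b11110110, col=0b11010001, row AND col = 0b11010000 = 208; 208 != 209 -> empty
(80,50): row=0b1010000, col=0b110010, row AND col = 0b10000 = 16; 16 != 50 -> empty
(64,41): row=0b1000000, col=0b101001, row AND col = 0b0 = 0; 0 != 41 -> empty
(191,83): row=0b10111111, col=0b1010011, row AND col = 0b10011 = 19; 19 != 83 -> empty
(240,214): row=0b11110000, col=0b11010110, row AND col = 0b11010000 = 208; 208 != 214 -> empty
(86,30): row=0b1010110, col=0b11110, row AND col = 0b10110 = 22; 22 != 30 -> empty
(145,61): row=0b10010001, col=0b111101, row AND col = 0b10001 = 17; 17 != 61 -> empty
(116,22): row=0b1110100, col=0b10110, row AND col = 0b10100 = 20; 20 != 22 -> empty
(246,190): row=0b11110110, col=0b10111110, row AND col = 0b10110110 = 182; 182 != 190 -> empty
(2,2): row=0b10, col=0b10, row AND col = 0b10 = 2; 2 == 2 -> filled

Answer: no no no no no no no no no no yes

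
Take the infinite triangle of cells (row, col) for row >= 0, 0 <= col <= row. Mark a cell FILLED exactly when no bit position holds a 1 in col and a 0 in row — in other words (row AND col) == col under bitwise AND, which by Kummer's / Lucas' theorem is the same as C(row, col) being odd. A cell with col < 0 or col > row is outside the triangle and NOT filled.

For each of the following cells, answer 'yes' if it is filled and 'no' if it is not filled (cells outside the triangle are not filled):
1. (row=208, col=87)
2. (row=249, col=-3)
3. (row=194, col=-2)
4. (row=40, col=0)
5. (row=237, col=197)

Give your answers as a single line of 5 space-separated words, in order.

(208,87): row=0b11010000, col=0b1010111, row AND col = 0b1010000 = 80; 80 != 87 -> empty
(249,-3): col outside [0, 249] -> not filled
(194,-2): col outside [0, 194] -> not filled
(40,0): row=0b101000, col=0b0, row AND col = 0b0 = 0; 0 == 0 -> filled
(237,197): row=0b11101101, col=0b11000101, row AND col = 0b11000101 = 197; 197 == 197 -> filled

Answer: no no no yes yes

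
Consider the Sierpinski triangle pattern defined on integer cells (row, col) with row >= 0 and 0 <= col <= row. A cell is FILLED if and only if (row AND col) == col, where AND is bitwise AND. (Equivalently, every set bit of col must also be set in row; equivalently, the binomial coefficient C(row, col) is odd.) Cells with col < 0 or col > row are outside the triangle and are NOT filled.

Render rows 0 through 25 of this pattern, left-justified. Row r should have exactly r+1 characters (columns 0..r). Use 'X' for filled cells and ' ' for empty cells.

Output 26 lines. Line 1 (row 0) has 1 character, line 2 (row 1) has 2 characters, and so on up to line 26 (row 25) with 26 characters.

Answer: X
XX
X X
XXXX
X   X
XX  XX
X X X X
XXXXXXXX
X       X
XX      XX
X X     X X
XXXX    XXXX
X   X   X   X
XX  XX  XX  XX
X X X X X X X X
XXXXXXXXXXXXXXXX
X               X
XX              XX
X X             X X
XXXX            XXXX
X   X           X   X
XX  XX          XX  XX
X X X X         X X X X
XXXXXXXX        XXXXXXXX
X       X       X       X
XX      XX      XX      XX

Derivation:
r0=0: X
r1=1: XX
r2=10: X X
r3=11: XXXX
r4=100: X   X
r5=101: XX  XX
r6=110: X X X X
r7=111: XXXXXXXX
r8=1000: X       X
r9=1001: XX      XX
r10=1010: X X     X X
r11=1011: XXXX    XXXX
r12=1100: X   X   X   X
r13=1101: XX  XX  XX  XX
r14=1110: X X X X X X X X
r15=1111: XXXXXXXXXXXXXXXX
r16=10000: X               X
r17=10001: XX              XX
r18=10010: X X             X X
r19=10011: XXXX            XXXX
r20=10100: X   X           X   X
r21=10101: XX  XX          XX  XX
r22=10110: X X X X         X X X X
r23=10111: XXXXXXXX        XXXXXXXX
r24=11000: X       X       X       X
r25=11001: XX      XX      XX      XX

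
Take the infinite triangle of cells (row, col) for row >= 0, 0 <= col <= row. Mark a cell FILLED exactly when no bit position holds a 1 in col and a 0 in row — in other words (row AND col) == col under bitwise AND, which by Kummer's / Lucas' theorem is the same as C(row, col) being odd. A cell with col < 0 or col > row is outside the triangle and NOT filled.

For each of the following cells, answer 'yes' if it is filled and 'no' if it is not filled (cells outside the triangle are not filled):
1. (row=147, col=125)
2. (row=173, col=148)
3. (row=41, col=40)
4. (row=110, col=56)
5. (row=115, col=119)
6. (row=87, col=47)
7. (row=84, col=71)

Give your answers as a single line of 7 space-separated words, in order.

(147,125): row=0b10010011, col=0b1111101, row AND col = 0b10001 = 17; 17 != 125 -> empty
(173,148): row=0b10101101, col=0b10010100, row AND col = 0b10000100 = 132; 132 != 148 -> empty
(41,40): row=0b101001, col=0b101000, row AND col = 0b101000 = 40; 40 == 40 -> filled
(110,56): row=0b1101110, col=0b111000, row AND col = 0b101000 = 40; 40 != 56 -> empty
(115,119): col outside [0, 115] -> not filled
(87,47): row=0b1010111, col=0b101111, row AND col = 0b111 = 7; 7 != 47 -> empty
(84,71): row=0b1010100, col=0b1000111, row AND col = 0b1000100 = 68; 68 != 71 -> empty

Answer: no no yes no no no no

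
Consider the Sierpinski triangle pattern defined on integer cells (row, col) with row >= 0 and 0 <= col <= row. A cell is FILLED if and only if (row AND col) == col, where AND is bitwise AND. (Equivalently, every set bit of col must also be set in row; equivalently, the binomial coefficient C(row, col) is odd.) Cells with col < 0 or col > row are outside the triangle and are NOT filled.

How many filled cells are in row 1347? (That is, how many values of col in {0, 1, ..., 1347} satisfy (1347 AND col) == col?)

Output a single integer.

1347 in binary = 10101000011
popcount(1347) = number of 1-bits in 10101000011 = 5
A col c satisfies (1347 AND c) == c iff every set bit of c is also set in 1347; each of the 5 set bits of 1347 can independently be on or off in c.
count = 2^5 = 32

Answer: 32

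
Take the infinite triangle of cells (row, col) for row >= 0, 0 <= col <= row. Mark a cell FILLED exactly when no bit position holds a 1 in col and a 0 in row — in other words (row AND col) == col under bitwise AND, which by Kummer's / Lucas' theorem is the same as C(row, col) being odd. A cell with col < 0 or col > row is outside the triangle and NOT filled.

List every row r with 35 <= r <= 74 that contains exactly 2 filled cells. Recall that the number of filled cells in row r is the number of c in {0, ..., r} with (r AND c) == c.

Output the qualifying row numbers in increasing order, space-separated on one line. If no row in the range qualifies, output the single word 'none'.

Answer: 64

Derivation:
Row r has 2^popcount(r) filled cells, so we need popcount(r) = log2(2) = 1.
Scan r = 35..74 and keep those with exactly 1 one-bits:
r=35=100011 popcount=3 -> skip
r=36=100100 popcount=2 -> skip
r=37=100101 popcount=3 -> skip
r=38=100110 popcount=3 -> skip
r=39=100111 popcount=4 -> skip
r=40=101000 popcount=2 -> skip
r=41=101001 popcount=3 -> skip
r=42=101010 popcount=3 -> skip
r=43=101011 popcount=4 -> skip
r=44=101100 popcount=3 -> skip
r=45=101101 popcount=4 -> skip
r=46=101110 popcount=4 -> skip
r=47=101111 popcount=5 -> skip
r=48=110000 popcount=2 -> skip
r=49=110001 popcount=3 -> skip
r=50=110010 popcount=3 -> skip
r=51=110011 popcount=4 -> skip
r=52=110100 popcount=3 -> skip
r=53=110101 popcount=4 -> skip
r=54=110110 popcount=4 -> skip
r=55=110111 popcount=5 -> skip
r=56=111000 popcount=3 -> skip
r=57=111001 popcount=4 -> skip
r=58=111010 popcount=4 -> skip
r=59=111011 popcount=5 -> skip
r=60=111100 popcount=4 -> skip
r=61=111101 popcount=5 -> skip
r=62=111110 popcount=5 -> skip
r=63=111111 popcount=6 -> skip
r=64=1000000 popcount=1 -> KEEP
r=65=1000001 popcount=2 -> skip
r=66=1000010 popcount=2 -> skip
r=67=1000011 popcount=3 -> skip
r=68=1000100 popcount=2 -> skip
r=69=1000101 popcount=3 -> skip
r=70=1000110 popcount=3 -> skip
r=71=1000111 popcount=4 -> skip
r=72=1001000 popcount=2 -> skip
r=73=1001001 popcount=3 -> skip
r=74=1001010 popcount=3 -> skip
Kept rows: 64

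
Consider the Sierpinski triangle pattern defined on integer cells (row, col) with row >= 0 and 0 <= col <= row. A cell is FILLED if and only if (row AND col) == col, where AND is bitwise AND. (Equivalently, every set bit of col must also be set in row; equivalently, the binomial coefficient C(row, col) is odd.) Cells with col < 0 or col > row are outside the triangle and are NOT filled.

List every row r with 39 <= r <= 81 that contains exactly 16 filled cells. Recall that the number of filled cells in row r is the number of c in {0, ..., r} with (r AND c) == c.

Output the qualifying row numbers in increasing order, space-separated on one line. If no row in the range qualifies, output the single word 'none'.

Row r has 2^popcount(r) filled cells, so we need popcount(r) = log2(16) = 4.
Scan r = 39..81 and keep those with exactly 4 one-bits:
r=39=100111 popcount=4 -> KEEP
r=40=101000 popcount=2 -> skip
r=41=101001 popcount=3 -> skip
r=42=101010 popcount=3 -> skip
r=43=101011 popcount=4 -> KEEP
r=44=101100 popcount=3 -> skip
r=45=101101 popcount=4 -> KEEP
r=46=101110 popcount=4 -> KEEP
r=47=101111 popcount=5 -> skip
r=48=110000 popcount=2 -> skip
r=49=110001 popcount=3 -> skip
r=50=110010 popcount=3 -> skip
r=51=110011 popcount=4 -> KEEP
r=52=110100 popcount=3 -> skip
r=53=110101 popcount=4 -> KEEP
r=54=110110 popcount=4 -> KEEP
r=55=110111 popcount=5 -> skip
r=56=111000 popcount=3 -> skip
r=57=111001 popcount=4 -> KEEP
r=58=111010 popcount=4 -> KEEP
r=59=111011 popcount=5 -> skip
r=60=111100 popcount=4 -> KEEP
r=61=111101 popcount=5 -> skip
r=62=111110 popcount=5 -> skip
r=63=111111 popcount=6 -> skip
r=64=1000000 popcount=1 -> skip
r=65=1000001 popcount=2 -> skip
r=66=1000010 popcount=2 -> skip
r=67=1000011 popcount=3 -> skip
r=68=1000100 popcount=2 -> skip
r=69=1000101 popcount=3 -> skip
r=70=1000110 popcount=3 -> skip
r=71=1000111 popcount=4 -> KEEP
r=72=1001000 popcount=2 -> skip
r=73=1001001 popcount=3 -> skip
r=74=1001010 popcount=3 -> skip
r=75=1001011 popcount=4 -> KEEP
r=76=1001100 popcount=3 -> skip
r=77=1001101 popcount=4 -> KEEP
r=78=1001110 popcount=4 -> KEEP
r=79=1001111 popcount=5 -> skip
r=80=1010000 popcount=2 -> skip
r=81=1010001 popcount=3 -> skip
Kept rows: 39 43 45 46 51 53 54 57 58 60 71 75 77 78

Answer: 39 43 45 46 51 53 54 57 58 60 71 75 77 78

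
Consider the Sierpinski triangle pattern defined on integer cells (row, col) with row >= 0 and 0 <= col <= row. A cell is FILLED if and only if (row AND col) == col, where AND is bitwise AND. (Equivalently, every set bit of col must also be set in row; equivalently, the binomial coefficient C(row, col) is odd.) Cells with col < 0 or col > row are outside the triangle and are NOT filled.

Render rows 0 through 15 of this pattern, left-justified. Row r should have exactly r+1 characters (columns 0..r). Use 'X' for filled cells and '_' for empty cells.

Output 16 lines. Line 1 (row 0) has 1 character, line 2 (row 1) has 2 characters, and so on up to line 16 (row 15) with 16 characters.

Answer: X
XX
X_X
XXXX
X___X
XX__XX
X_X_X_X
XXXXXXXX
X_______X
XX______XX
X_X_____X_X
XXXX____XXXX
X___X___X___X
XX__XX__XX__XX
X_X_X_X_X_X_X_X
XXXXXXXXXXXXXXXX

Derivation:
r0=0: X
r1=1: XX
r2=10: X_X
r3=11: XXXX
r4=100: X___X
r5=101: XX__XX
r6=110: X_X_X_X
r7=111: XXXXXXXX
r8=1000: X_______X
r9=1001: XX______XX
r10=1010: X_X_____X_X
r11=1011: XXXX____XXXX
r12=1100: X___X___X___X
r13=1101: XX__XX__XX__XX
r14=1110: X_X_X_X_X_X_X_X
r15=1111: XXXXXXXXXXXXXXXX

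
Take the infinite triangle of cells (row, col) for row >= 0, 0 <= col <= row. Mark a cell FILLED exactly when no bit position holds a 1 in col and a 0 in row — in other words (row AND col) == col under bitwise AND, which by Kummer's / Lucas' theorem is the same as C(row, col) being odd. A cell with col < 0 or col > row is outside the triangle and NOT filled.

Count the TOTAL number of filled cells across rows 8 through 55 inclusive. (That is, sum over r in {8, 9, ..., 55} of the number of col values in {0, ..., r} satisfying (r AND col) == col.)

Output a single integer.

r8=1000 pc1: +2 =2
r9=1001 pc2: +4 =6
r10=1010 pc2: +4 =10
r11=1011 pc3: +8 =18
r12=1100 pc2: +4 =22
r13=1101 pc3: +8 =30
r14=1110 pc3: +8 =38
r15=1111 pc4: +16 =54
r16=10000 pc1: +2 =56
r17=10001 pc2: +4 =60
r18=10010 pc2: +4 =64
r19=10011 pc3: +8 =72
r20=10100 pc2: +4 =76
r21=10101 pc3: +8 =84
r22=10110 pc3: +8 =92
r23=10111 pc4: +16 =108
r24=11000 pc2: +4 =112
r25=11001 pc3: +8 =120
r26=11010 pc3: +8 =128
r27=11011 pc4: +16 =144
r28=11100 pc3: +8 =152
r29=11101 pc4: +16 =168
r30=11110 pc4: +16 =184
r31=11111 pc5: +32 =216
r32=100000 pc1: +2 =218
r33=100001 pc2: +4 =222
r34=100010 pc2: +4 =226
r35=100011 pc3: +8 =234
r36=100100 pc2: +4 =238
r37=100101 pc3: +8 =246
r38=100110 pc3: +8 =254
r39=100111 pc4: +16 =270
r40=101000 pc2: +4 =274
r41=101001 pc3: +8 =282
r42=101010 pc3: +8 =290
r43=101011 pc4: +16 =306
r44=101100 pc3: +8 =314
r45=101101 pc4: +16 =330
r46=101110 pc4: +16 =346
r47=101111 pc5: +32 =378
r48=110000 pc2: +4 =382
r49=110001 pc3: +8 =390
r50=110010 pc3: +8 =398
r51=110011 pc4: +16 =414
r52=110100 pc3: +8 =422
r53=110101 pc4: +16 =438
r54=110110 pc4: +16 =454
r55=110111 pc5: +32 =486

Answer: 486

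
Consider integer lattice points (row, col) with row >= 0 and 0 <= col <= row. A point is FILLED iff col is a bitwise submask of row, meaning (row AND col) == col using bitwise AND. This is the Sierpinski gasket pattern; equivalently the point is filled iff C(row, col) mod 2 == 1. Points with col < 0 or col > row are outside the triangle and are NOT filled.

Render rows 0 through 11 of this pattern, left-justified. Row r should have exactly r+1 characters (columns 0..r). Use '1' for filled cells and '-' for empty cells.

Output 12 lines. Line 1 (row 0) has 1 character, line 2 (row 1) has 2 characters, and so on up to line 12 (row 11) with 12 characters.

r0=0: 1
r1=1: 11
r2=10: 1-1
r3=11: 1111
r4=100: 1---1
r5=101: 11--11
r6=110: 1-1-1-1
r7=111: 11111111
r8=1000: 1-------1
r9=1001: 11------11
r10=1010: 1-1-----1-1
r11=1011: 1111----1111

Answer: 1
11
1-1
1111
1---1
11--11
1-1-1-1
11111111
1-------1
11------11
1-1-----1-1
1111----1111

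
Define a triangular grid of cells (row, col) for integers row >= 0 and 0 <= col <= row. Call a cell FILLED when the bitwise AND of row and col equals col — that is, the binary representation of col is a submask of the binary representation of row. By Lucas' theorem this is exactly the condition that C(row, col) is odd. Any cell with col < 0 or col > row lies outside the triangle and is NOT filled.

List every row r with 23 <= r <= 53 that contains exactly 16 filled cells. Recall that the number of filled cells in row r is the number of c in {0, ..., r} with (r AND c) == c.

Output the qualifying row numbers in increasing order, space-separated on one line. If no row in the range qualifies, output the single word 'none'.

Row r has 2^popcount(r) filled cells, so we need popcount(r) = log2(16) = 4.
Scan r = 23..53 and keep those with exactly 4 one-bits:
r=23=10111 popcount=4 -> KEEP
r=24=11000 popcount=2 -> skip
r=25=11001 popcount=3 -> skip
r=26=11010 popcount=3 -> skip
r=27=11011 popcount=4 -> KEEP
r=28=11100 popcount=3 -> skip
r=29=11101 popcount=4 -> KEEP
r=30=11110 popcount=4 -> KEEP
r=31=11111 popcount=5 -> skip
r=32=100000 popcount=1 -> skip
r=33=100001 popcount=2 -> skip
r=34=100010 popcount=2 -> skip
r=35=100011 popcount=3 -> skip
r=36=100100 popcount=2 -> skip
r=37=100101 popcount=3 -> skip
r=38=100110 popcount=3 -> skip
r=39=100111 popcount=4 -> KEEP
r=40=101000 popcount=2 -> skip
r=41=101001 popcount=3 -> skip
r=42=101010 popcount=3 -> skip
r=43=101011 popcount=4 -> KEEP
r=44=101100 popcount=3 -> skip
r=45=101101 popcount=4 -> KEEP
r=46=101110 popcount=4 -> KEEP
r=47=101111 popcount=5 -> skip
r=48=110000 popcount=2 -> skip
r=49=110001 popcount=3 -> skip
r=50=110010 popcount=3 -> skip
r=51=110011 popcount=4 -> KEEP
r=52=110100 popcount=3 -> skip
r=53=110101 popcount=4 -> KEEP
Kept rows: 23 27 29 30 39 43 45 46 51 53

Answer: 23 27 29 30 39 43 45 46 51 53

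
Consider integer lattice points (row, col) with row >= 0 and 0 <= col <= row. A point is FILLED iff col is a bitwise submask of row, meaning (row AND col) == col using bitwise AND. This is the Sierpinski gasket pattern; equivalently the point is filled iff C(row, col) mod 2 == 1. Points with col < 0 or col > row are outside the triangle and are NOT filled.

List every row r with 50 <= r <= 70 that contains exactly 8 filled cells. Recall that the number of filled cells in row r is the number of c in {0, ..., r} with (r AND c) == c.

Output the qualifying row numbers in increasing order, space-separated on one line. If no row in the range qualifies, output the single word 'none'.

Answer: 50 52 56 67 69 70

Derivation:
Row r has 2^popcount(r) filled cells, so we need popcount(r) = log2(8) = 3.
Scan r = 50..70 and keep those with exactly 3 one-bits:
r=50=110010 popcount=3 -> KEEP
r=51=110011 popcount=4 -> skip
r=52=110100 popcount=3 -> KEEP
r=53=110101 popcount=4 -> skip
r=54=110110 popcount=4 -> skip
r=55=110111 popcount=5 -> skip
r=56=111000 popcount=3 -> KEEP
r=57=111001 popcount=4 -> skip
r=58=111010 popcount=4 -> skip
r=59=111011 popcount=5 -> skip
r=60=111100 popcount=4 -> skip
r=61=111101 popcount=5 -> skip
r=62=111110 popcount=5 -> skip
r=63=111111 popcount=6 -> skip
r=64=1000000 popcount=1 -> skip
r=65=1000001 popcount=2 -> skip
r=66=1000010 popcount=2 -> skip
r=67=1000011 popcount=3 -> KEEP
r=68=1000100 popcount=2 -> skip
r=69=1000101 popcount=3 -> KEEP
r=70=1000110 popcount=3 -> KEEP
Kept rows: 50 52 56 67 69 70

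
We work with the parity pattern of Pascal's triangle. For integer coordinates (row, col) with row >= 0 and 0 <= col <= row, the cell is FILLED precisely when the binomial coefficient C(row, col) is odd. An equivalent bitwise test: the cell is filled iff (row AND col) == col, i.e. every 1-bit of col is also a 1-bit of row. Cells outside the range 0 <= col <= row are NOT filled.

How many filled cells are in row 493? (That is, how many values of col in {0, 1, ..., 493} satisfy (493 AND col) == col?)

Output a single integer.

Answer: 128

Derivation:
493 in binary = 111101101
popcount(493) = number of 1-bits in 111101101 = 7
A col c satisfies (493 AND c) == c iff every set bit of c is also set in 493; each of the 7 set bits of 493 can independently be on or off in c.
count = 2^7 = 128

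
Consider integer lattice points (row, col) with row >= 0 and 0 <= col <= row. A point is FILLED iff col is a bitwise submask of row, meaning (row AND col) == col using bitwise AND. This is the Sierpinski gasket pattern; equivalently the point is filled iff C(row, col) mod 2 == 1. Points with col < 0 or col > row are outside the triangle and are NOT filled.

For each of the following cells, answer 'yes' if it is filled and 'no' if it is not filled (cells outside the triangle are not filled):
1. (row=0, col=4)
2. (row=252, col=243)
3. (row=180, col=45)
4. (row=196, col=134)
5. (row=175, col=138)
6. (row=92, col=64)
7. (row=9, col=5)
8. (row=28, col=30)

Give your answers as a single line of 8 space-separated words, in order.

Answer: no no no no yes yes no no

Derivation:
(0,4): col outside [0, 0] -> not filled
(252,243): row=0b11111100, col=0b11110011, row AND col = 0b11110000 = 240; 240 != 243 -> empty
(180,45): row=0b10110100, col=0b101101, row AND col = 0b100100 = 36; 36 != 45 -> empty
(196,134): row=0b11000100, col=0b10000110, row AND col = 0b10000100 = 132; 132 != 134 -> empty
(175,138): row=0b10101111, col=0b10001010, row AND col = 0b10001010 = 138; 138 == 138 -> filled
(92,64): row=0b1011100, col=0b1000000, row AND col = 0b1000000 = 64; 64 == 64 -> filled
(9,5): row=0b1001, col=0b101, row AND col = 0b1 = 1; 1 != 5 -> empty
(28,30): col outside [0, 28] -> not filled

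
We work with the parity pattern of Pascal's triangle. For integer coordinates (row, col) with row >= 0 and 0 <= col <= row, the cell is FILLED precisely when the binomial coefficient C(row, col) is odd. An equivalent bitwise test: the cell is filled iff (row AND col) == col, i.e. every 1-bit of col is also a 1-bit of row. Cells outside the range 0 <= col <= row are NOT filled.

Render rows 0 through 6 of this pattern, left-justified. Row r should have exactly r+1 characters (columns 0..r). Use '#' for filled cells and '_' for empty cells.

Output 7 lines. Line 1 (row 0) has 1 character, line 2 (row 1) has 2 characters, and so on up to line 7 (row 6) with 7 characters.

r0=0: #
r1=1: ##
r2=10: #_#
r3=11: ####
r4=100: #___#
r5=101: ##__##
r6=110: #_#_#_#

Answer: #
##
#_#
####
#___#
##__##
#_#_#_#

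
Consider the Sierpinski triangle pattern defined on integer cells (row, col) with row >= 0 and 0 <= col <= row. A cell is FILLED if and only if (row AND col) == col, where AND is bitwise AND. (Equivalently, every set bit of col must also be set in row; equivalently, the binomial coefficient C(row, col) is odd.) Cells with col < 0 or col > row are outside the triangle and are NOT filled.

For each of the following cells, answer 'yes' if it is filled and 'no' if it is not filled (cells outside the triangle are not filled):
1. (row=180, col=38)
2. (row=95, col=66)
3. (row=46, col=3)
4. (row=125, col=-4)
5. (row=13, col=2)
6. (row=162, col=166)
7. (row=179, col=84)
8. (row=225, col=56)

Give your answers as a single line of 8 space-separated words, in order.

Answer: no yes no no no no no no

Derivation:
(180,38): row=0b10110100, col=0b100110, row AND col = 0b100100 = 36; 36 != 38 -> empty
(95,66): row=0b1011111, col=0b1000010, row AND col = 0b1000010 = 66; 66 == 66 -> filled
(46,3): row=0b101110, col=0b11, row AND col = 0b10 = 2; 2 != 3 -> empty
(125,-4): col outside [0, 125] -> not filled
(13,2): row=0b1101, col=0b10, row AND col = 0b0 = 0; 0 != 2 -> empty
(162,166): col outside [0, 162] -> not filled
(179,84): row=0b10110011, col=0b1010100, row AND col = 0b10000 = 16; 16 != 84 -> empty
(225,56): row=0b11100001, col=0b111000, row AND col = 0b100000 = 32; 32 != 56 -> empty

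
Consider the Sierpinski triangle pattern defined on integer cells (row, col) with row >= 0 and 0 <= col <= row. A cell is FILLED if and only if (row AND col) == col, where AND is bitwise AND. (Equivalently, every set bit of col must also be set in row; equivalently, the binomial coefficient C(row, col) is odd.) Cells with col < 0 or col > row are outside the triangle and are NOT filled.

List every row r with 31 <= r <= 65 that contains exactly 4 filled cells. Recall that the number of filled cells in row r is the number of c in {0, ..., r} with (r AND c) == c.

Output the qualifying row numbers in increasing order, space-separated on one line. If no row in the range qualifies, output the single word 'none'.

Answer: 33 34 36 40 48 65

Derivation:
Row r has 2^popcount(r) filled cells, so we need popcount(r) = log2(4) = 2.
Scan r = 31..65 and keep those with exactly 2 one-bits:
r=31=11111 popcount=5 -> skip
r=32=100000 popcount=1 -> skip
r=33=100001 popcount=2 -> KEEP
r=34=100010 popcount=2 -> KEEP
r=35=100011 popcount=3 -> skip
r=36=100100 popcount=2 -> KEEP
r=37=100101 popcount=3 -> skip
r=38=100110 popcount=3 -> skip
r=39=100111 popcount=4 -> skip
r=40=101000 popcount=2 -> KEEP
r=41=101001 popcount=3 -> skip
r=42=101010 popcount=3 -> skip
r=43=101011 popcount=4 -> skip
r=44=101100 popcount=3 -> skip
r=45=101101 popcount=4 -> skip
r=46=101110 popcount=4 -> skip
r=47=101111 popcount=5 -> skip
r=48=110000 popcount=2 -> KEEP
r=49=110001 popcount=3 -> skip
r=50=110010 popcount=3 -> skip
r=51=110011 popcount=4 -> skip
r=52=110100 popcount=3 -> skip
r=53=110101 popcount=4 -> skip
r=54=110110 popcount=4 -> skip
r=55=110111 popcount=5 -> skip
r=56=111000 popcount=3 -> skip
r=57=111001 popcount=4 -> skip
r=58=111010 popcount=4 -> skip
r=59=111011 popcount=5 -> skip
r=60=111100 popcount=4 -> skip
r=61=111101 popcount=5 -> skip
r=62=111110 popcount=5 -> skip
r=63=111111 popcount=6 -> skip
r=64=1000000 popcount=1 -> skip
r=65=1000001 popcount=2 -> KEEP
Kept rows: 33 34 36 40 48 65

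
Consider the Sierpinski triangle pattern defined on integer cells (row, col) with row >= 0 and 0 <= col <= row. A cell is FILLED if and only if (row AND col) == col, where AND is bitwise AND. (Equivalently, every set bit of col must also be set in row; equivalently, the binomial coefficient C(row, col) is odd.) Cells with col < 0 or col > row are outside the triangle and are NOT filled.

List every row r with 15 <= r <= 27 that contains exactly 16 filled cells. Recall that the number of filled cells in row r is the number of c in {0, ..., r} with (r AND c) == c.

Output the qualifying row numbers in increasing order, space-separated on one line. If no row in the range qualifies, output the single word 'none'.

Row r has 2^popcount(r) filled cells, so we need popcount(r) = log2(16) = 4.
Scan r = 15..27 and keep those with exactly 4 one-bits:
r=15=1111 popcount=4 -> KEEP
r=16=10000 popcount=1 -> skip
r=17=10001 popcount=2 -> skip
r=18=10010 popcount=2 -> skip
r=19=10011 popcount=3 -> skip
r=20=10100 popcount=2 -> skip
r=21=10101 popcount=3 -> skip
r=22=10110 popcount=3 -> skip
r=23=10111 popcount=4 -> KEEP
r=24=11000 popcount=2 -> skip
r=25=11001 popcount=3 -> skip
r=26=11010 popcount=3 -> skip
r=27=11011 popcount=4 -> KEEP
Kept rows: 15 23 27

Answer: 15 23 27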